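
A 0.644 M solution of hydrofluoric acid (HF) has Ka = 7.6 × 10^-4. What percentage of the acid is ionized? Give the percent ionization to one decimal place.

HF ⇌ F- + H+; let x = [H+] at equilibrium.
x ≈ √(Ka·C₀) = √(7.6 × 10^-4 × 0.644) = 2.21 × 10^-2 M
% ionization = x/C₀ × 100% = 2.21 × 10^-2/0.644 × 100% = 3.4%

3.4%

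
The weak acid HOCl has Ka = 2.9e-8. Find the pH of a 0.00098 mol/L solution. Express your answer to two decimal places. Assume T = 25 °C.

HOCl ⇌ OCl- + H+
From the ICE table, Ka = x²/(0.00098 − x) = 2.9 × 10^-8.
Assume x ≪ 0.00098: x ≈ √(2.9 × 10^-8 × 0.00098) = 5.33 × 10^-6 M
Check: 0.54% ionized — well under 5%, approximation valid.
pH = −log(5.33 × 10^-6) = 5.27

pH = 5.27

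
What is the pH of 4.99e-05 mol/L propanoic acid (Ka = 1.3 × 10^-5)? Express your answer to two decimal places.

pH = 4.70

CH3CH2COOH ⇌ CH3CH2COO- + H+
From the ICE table, Ka = [H+]²/(4.99e-05 − [H+]) = 1.3 × 10^-5.
[H+] is not negligible relative to C₀; solve [H+]² + 1.3e-05·[H+] − 6.49e-10 = 0.
[H+] = [−1.3e-05 + √(1.3e-05² + 2.59e-09)]/2 = 1.98 × 10^-5 M
pH = −log(1.98 × 10^-5) = 4.70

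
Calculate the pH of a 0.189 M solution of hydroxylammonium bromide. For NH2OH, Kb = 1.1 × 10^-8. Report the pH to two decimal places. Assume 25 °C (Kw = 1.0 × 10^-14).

pH = 3.38

NH3OH+ is the conjugate acid of the weak base NH2OH.
Ka = Kw/Kb = 1.0×10^-14 / 1.1 × 10^-8 = 9.09 × 10^-7
From the ICE table, Ka = [H+]²/(0.189 − [H+]) = 9.09 × 10^-7.
Since Ka ≪ C₀, [H+] ≈ √(Ka·C₀) = 4.14 × 10^-4 M.
pH = −log(4.14 × 10^-4) = 3.38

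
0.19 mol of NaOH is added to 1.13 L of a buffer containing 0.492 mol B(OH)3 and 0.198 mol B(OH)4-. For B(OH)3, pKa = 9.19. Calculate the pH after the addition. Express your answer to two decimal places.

OH- converts B(OH)3 to B(OH)4-: B(OH)3 → 0.302 mol, B(OH)4- → 0.388 mol.
pH = pKa + log([A⁻]/[HA]) = 9.19 + log(0.388/0.302) = 9.19 +0.109

pH = 9.30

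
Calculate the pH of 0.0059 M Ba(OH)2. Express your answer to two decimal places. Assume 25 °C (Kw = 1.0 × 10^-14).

Ba(OH)2 is a strong base (each formula unit releases 2 OH-); [OH-] = 0.0118 M.
pOH = -log(0.0118) = 1.93
pH = 14.00 - 1.93 = 12.07

pH = 12.07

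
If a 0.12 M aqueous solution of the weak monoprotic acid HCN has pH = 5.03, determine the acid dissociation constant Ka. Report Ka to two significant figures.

[H+] = 10^(-5.03) = 9.33 × 10^-6 M
At equilibrium [HA] = 0.12 − 9.33 × 10^-6 = 1.20 × 10^-1 M
Ka = [H+][A-]/[HA] = (9.33 × 10^-6)² / 1.20 × 10^-1 = 7.3 × 10^-10

Ka = 7.3 × 10^-10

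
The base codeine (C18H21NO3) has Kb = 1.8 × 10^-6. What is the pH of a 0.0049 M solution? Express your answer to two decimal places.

pH = 9.97

C18H21NO3 + H2O ⇌ C18H22NO3+ + OH-
Kb = [OH-]²/(0.0049 − [OH-]) = 1.8 × 10^-6
Since Kb ≪ C₀, [OH-] ≈ √(Kb·C₀) = 9.39 × 10^-5 M.
Check: 1.9% ionized — well under 5%, approximation valid.
pOH = −log(9.39 × 10^-5) = 4.03; pH = 14.00 − 4.03 = 9.97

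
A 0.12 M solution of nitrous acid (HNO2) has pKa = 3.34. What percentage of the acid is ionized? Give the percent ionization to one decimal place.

HNO2 ⇌ NO2- + H+; let x = [H+] at equilibrium.
Ka = 10^(−3.34) = 4.57 × 10^-4
Ka = x²/(C₀ − x); solving the quadratic gives x = 7.18 × 10^-3 M.
% ionization = x/C₀ × 100% = 7.18 × 10^-3/0.12 × 100% = 6.0%

6.0%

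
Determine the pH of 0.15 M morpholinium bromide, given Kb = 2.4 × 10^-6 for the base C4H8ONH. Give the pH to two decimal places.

C4H8ONH2+ is the conjugate acid of the weak base C4H8ONH.
Ka = Kw/Kb = 1.0×10^-14 / 2.4 × 10^-6 = 4.17 × 10^-9
Ka = [H+]²/(0.15 − [H+]) = 4.17 × 10^-9
Assume [H+] ≪ 0.15: [H+] ≈ √(4.17 × 10^-9 × 0.15) = 2.50 × 10^-5 M
([H+]/C₀ = 0.017% < 5%, so the approximation holds.)
pH = −log(2.50 × 10^-5) = 4.60

pH = 4.60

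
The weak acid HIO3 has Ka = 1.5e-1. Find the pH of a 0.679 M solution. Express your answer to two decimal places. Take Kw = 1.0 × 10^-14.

HIO3 ⇌ IO3- + H+
Ka = [H+]²/(0.679 − [H+]) = 1.5 × 10^-1
The 5% rule fails; solving [H+]² + Ka·[H+] − Ka·C₀ = 0 exactly:
[H+] = [−0.15 + √(0.15² + 0.407)]/2 = 2.53 × 10^-1 M
pH = −log[H+] = −log(2.53 × 10^-1) = 0.60

pH = 0.60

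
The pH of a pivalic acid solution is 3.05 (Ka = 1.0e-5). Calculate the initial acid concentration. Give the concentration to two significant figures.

[H+] = 10^(-3.05) = 8.91 × 10^-4 M = x
Ka = x²/(C₀ − x) ⇒ C₀ = x + x²/Ka
C₀ = 8.91 × 10^-4 + (8.91 × 10^-4)²/(1.0 × 10^-5) = 8.03 × 10^-2 M

C₀ = 8.0 × 10^-2 M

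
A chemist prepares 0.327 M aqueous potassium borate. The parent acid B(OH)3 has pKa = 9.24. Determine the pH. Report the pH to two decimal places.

B(OH)4- is the conjugate base of the weak acid B(OH)3.
Ka = 10^(−9.24) = 5.75 × 10^-10
Kb = Kw/Ka = 1.0×10^-14 / 5.75 × 10^-10 = 1.74 × 10^-5
Kb = [OH-]²/(0.327 − [OH-]) = 1.74 × 10^-5
Since Kb ≪ C₀, [OH-] ≈ √(Kb·C₀) = 2.39 × 10^-3 M.
pOH = −log(2.39 × 10^-3) = 2.62; pH = 14.00 − 2.62 = 11.38

pH = 11.38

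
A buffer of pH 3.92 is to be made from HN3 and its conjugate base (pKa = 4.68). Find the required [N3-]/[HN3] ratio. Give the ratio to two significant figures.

pH = pKa + log(r) ⇒ log(r) = 3.92 − 4.68 = -0.76
r = [N3-]/[HN3] = 10^(-0.76) = 0.174

ratio = 0.17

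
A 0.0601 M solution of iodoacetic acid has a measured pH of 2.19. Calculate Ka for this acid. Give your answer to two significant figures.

[H+] = 10^(-2.19) = 6.46 × 10^-3 M
At equilibrium [HA] = 0.0601 − 6.46 × 10^-3 = 5.36 × 10^-2 M
Ka = [H+][A-]/[HA] = (6.46 × 10^-3)² / 5.36 × 10^-2 = 7.8 × 10^-4

Ka = 7.8 × 10^-4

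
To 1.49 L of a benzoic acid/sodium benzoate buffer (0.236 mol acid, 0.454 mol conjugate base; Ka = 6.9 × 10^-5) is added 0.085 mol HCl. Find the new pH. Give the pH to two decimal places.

After neutralization: n(C6H5COOH) = 0.321 mol, n(C6H5COO-) = 0.369 mol.
pKa = −log(6.9 × 10^-5) = 4.161
Henderson–Hasselbalch with mole ratio 0.369/0.321: pH = 4.161 + (+0.061)

pH = 4.22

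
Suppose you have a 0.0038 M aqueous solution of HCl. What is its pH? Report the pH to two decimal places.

HCl is a strong acid and dissociates completely, so [H+] = 0.0038 M.
pH = -log(0.0038) = 2.42

pH = 2.42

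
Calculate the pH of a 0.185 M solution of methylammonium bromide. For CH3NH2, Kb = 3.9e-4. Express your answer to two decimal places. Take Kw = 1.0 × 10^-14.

pH = 5.66

CH3NH3+ is the conjugate acid of the weak base CH3NH2.
Ka = Kw/Kb = 1.0×10^-14 / 3.9 × 10^-4 = 2.56 × 10^-11
From the ICE table, Ka = [H+]²/(0.185 − [H+]) = 2.56 × 10^-11.
Since Ka ≪ C₀, [H+] ≈ √(Ka·C₀) = 2.18 × 10^-6 M.
Check: 0.0012% ionized — well under 5%, approximation valid.
pH = −log[H+] = −log(2.18 × 10^-6) = 5.66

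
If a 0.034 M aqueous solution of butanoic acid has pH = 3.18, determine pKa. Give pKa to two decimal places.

pKa = 4.88

[H+] = 10^(-3.18) = 6.61 × 10^-4 M
At equilibrium [HA] = 0.034 − 6.61 × 10^-4 = 3.33 × 10^-2 M
Ka = [H+][A-]/[HA] = (6.61 × 10^-4)² / 3.33 × 10^-2 = 1.31 × 10^-5
pKa = -log(1.31 × 10^-5) = 4.88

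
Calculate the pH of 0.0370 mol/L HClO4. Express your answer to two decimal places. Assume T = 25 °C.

HClO4 is a strong acid and dissociates completely, so [H+] = 0.0370 M.
pH = -log(0.037) = 1.43

pH = 1.43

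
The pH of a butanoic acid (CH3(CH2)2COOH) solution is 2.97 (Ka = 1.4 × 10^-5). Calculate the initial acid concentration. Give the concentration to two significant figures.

[H+] = 10^(-2.97) = 1.07 × 10^-3 M = x
Ka = x²/(C₀ − x) ⇒ C₀ = x + x²/Ka
C₀ = 1.07 × 10^-3 + (1.07 × 10^-3)²/(1.4 × 10^-5) = 8.28 × 10^-2 M

C₀ = 8.3 × 10^-2 M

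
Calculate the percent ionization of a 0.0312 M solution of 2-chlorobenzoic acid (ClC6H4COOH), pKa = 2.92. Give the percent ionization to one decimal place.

17.8%

ClC6H4COOH ⇌ ClC6H4COO- + H+; let x = [H+] at equilibrium.
Ka = 10^(−2.92) = 1.20 × 10^-3
Solve x² + 0.0012x − 3.74e-05 = 0 → x = 5.55 × 10^-3 M
Fraction ionized = 5.55 × 10^-3 / 0.0312 = 0.1779 → 17.8%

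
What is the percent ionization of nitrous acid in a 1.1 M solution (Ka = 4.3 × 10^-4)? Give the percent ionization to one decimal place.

HNO2 ⇌ NO2- + H+; let x = [H+] at equilibrium.
x ≈ √(Ka·C₀) = √(4.3 × 10^-4 × 1.1) = 2.17 × 10^-2 M
% ionization = x/C₀ × 100% = 2.17 × 10^-2/1.1 × 100% = 2.0%

2.0%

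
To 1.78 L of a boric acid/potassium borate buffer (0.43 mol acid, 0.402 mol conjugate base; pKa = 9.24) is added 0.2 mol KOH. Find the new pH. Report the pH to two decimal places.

pH = 9.66

After neutralization: n(B(OH)3) = 0.23 mol, n(B(OH)4-) = 0.602 mol.
Henderson–Hasselbalch with mole ratio 0.602/0.23: pH = 9.24 + (+0.418)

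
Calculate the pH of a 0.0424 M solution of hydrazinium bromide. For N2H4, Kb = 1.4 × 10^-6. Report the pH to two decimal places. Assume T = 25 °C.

N2H5+ is the conjugate acid of the weak base N2H4.
Ka = Kw/Kb = 1.0×10^-14 / 1.4 × 10^-6 = 7.14 × 10^-9
From the ICE table, Ka = x²/(0.0424 − x) = 7.14 × 10^-9.
Neglecting x in the denominator: x = √(7.14 × 10^-9 × 0.0424) = 1.74 × 10^-5 M
pH = −log[H+] = −log(1.74 × 10^-5) = 4.76

pH = 4.76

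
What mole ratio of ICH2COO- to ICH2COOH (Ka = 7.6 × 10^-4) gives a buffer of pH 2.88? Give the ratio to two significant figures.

ratio = 0.58

pKa = -log(7.6 × 10^-4) = 3.119
pH = pKa + log(r) ⇒ log(r) = 2.88 − 3.119 = -0.239
r = [ICH2COO-]/[ICH2COOH] = 10^(-0.239) = 0.577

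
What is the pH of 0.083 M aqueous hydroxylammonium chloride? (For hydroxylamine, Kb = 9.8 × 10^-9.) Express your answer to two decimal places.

pH = 3.54

NH3OH+ is the conjugate acid of the weak base NH2OH.
Ka = Kw/Kb = 1.0×10^-14 / 9.8 × 10^-9 = 1.02 × 10^-6
Ka = [H+]²/(0.083 − [H+]) = 1.02 × 10^-6
Assume [H+] ≪ 0.083: [H+] ≈ √(1.02 × 10^-6 × 0.083) = 2.91 × 10^-4 M
([H+]/C₀ = 0.35% < 5%, so the approximation holds.)
pH = −log(2.91 × 10^-4) = 3.54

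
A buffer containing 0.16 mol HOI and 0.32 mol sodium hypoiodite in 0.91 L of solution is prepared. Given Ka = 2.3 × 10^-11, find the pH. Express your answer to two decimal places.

pH = 10.94

pKa = −log(2.3 × 10^-11) = 10.638
Henderson–Hasselbalch: pH = pKa + log([OI-]/[HOI]) = 10.638 + log(0.32/0.16)
pH = 10.638 + (+0.301) = 10.94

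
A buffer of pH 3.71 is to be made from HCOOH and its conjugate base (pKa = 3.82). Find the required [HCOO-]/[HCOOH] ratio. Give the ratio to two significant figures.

pH = pKa + log(r) ⇒ log(r) = 3.71 − 3.82 = -0.11
r = [HCOO-]/[HCOOH] = 10^(-0.11) = 0.776

ratio = 0.78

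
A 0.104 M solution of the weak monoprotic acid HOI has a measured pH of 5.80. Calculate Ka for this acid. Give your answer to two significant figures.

Ka = 2.4 × 10^-11

[H+] = 10^(-5.80) = 1.58 × 10^-6 M
At equilibrium [HA] = 0.104 − 1.58 × 10^-6 = 1.04 × 10^-1 M
Ka = [H+][A-]/[HA] = (1.58 × 10^-6)² / 1.04 × 10^-1 = 2.4 × 10^-11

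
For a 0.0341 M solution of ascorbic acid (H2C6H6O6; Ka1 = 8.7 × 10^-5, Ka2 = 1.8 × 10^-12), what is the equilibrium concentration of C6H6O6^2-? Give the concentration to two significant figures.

1.8 × 10^-12 M

First ionization gives [H+] ≈ [HC6H6O6-] = 1.68 × 10^-3 M.
Second step: Ka2 = [H+][C6H6O6^2-]/[HC6H6O6-] ≈ [C6H6O6^2-] (since [H+] ≈ [HC6H6O6-]).
So [C6H6O6^2-] ≈ Ka2.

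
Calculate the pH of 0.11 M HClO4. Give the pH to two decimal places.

pH = 0.96

HClO4 is a strong acid and dissociates completely, so [H+] = 0.11 M.
pH = -log(0.11) = 0.96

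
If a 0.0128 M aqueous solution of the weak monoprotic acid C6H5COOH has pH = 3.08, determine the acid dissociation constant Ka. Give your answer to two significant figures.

[H+] = 10^(-3.08) = 8.32 × 10^-4 M
At equilibrium [HA] = 0.0128 − 8.32 × 10^-4 = 1.20 × 10^-2 M
Ka = [H+][A-]/[HA] = (8.32 × 10^-4)² / 1.20 × 10^-2 = 5.8 × 10^-5

Ka = 5.8 × 10^-5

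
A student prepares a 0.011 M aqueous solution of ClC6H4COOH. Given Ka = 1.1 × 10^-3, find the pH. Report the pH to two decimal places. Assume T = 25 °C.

ClC6H4COOH ⇌ ClC6H4COO- + H+
From the ICE table, Ka = [H+]²/(0.011 − [H+]) = 1.1 × 10^-3.
The 5% rule fails; solving [H+]² + Ka·[H+] − Ka·C₀ = 0 exactly:
[H+] = [−0.0011 + √(0.0011² + 4.84e-05)]/2 = 2.97 × 10^-3 M
pH = −log(2.97 × 10^-3) = 2.53

pH = 2.53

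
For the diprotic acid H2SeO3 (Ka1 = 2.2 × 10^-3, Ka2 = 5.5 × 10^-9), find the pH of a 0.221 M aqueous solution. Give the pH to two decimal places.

Ka1 ≫ Ka2, so treat the first dissociation as the only significant source of H+.
Ka1 = x²/(0.221 − x) = 2.2 × 10^-3
Solving the quadratic: x = (−Ka1 + √(Ka1² + 4·Ka1·C₀))/2 = 2.10 × 10^-2 M
pH = −log(2.10 × 10^-2) = 1.68

pH = 1.68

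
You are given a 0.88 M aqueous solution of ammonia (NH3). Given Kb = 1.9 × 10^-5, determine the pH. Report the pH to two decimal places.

pH = 11.61

NH3 + H2O ⇌ NH4+ + OH-
Let x = [OH-] at equilibrium. Kb = x²/(0.88 − x).
Neglecting x in the denominator: x = √(1.9 × 10^-5 × 0.88) = 4.09 × 10^-3 M
Check: 0.46% ionized — well under 5%, approximation valid.
pOH = −log(4.09 × 10^-3) = 2.39; pH = 14.00 − 2.39 = 11.61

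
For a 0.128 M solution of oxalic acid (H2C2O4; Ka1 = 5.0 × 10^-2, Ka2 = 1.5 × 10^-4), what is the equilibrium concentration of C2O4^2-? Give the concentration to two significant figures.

1.5 × 10^-4 M

First ionization gives [H+] ≈ [HC2O4-] = 5.88 × 10^-2 M.
Second step: Ka2 = [H+][C2O4^2-]/[HC2O4-] ≈ [C2O4^2-] (since [H+] ≈ [HC2O4-]).
So [C2O4^2-] ≈ Ka2.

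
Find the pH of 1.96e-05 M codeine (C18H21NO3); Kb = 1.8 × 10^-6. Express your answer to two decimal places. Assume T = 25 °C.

C18H21NO3 + H2O ⇌ C18H22NO3+ + OH-
Kb = x²/(1.96e-05 − x) = 1.8 × 10^-6
The 5% rule fails; solving x² + Kb·x − Kb·C₀ = 0 exactly:
x = [−1.8e-06 + √(1.8e-06² + 1.41e-10)]/2 = 5.11 × 10^-6 M
pOH = −log(5.11 × 10^-6) = 5.29; pH = 14.00 − 5.29 = 8.71

pH = 8.71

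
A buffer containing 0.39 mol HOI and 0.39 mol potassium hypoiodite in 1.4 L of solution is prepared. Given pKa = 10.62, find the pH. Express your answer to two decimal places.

Henderson–Hasselbalch: pH = pKa + log([OI-]/[HOI]) = 10.62 + log(0.39/0.39)
pH = 10.62 + (+0.000) = 10.62

pH = 10.62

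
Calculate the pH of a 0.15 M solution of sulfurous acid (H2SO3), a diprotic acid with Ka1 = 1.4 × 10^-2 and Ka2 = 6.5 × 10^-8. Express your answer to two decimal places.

Ka1 ≫ Ka2, so treat the first dissociation as the only significant source of H+.
Ka1 = x²/(0.15 − x) = 1.4 × 10^-2
Solving the quadratic: x = (−Ka1 + √(Ka1² + 4·Ka1·C₀))/2 = 3.94 × 10^-2 M
pH = −log(3.94 × 10^-2) = 1.40

pH = 1.40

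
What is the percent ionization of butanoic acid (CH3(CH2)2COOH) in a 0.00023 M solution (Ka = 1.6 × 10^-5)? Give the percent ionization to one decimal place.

CH3(CH2)2COOH ⇌ CH3(CH2)2COO- + H+; let x = [H+] at equilibrium.
Ka = x²/(C₀ − x); solving the quadratic gives x = 5.32 × 10^-5 M.
Fraction ionized = 5.32 × 10^-5 / 0.00023 = 0.2313 → 23.1%

23.1%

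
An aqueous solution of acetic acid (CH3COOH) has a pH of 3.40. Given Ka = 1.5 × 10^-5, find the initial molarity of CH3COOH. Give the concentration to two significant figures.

C₀ = 1.1 × 10^-2 M

[H+] = 10^(-3.40) = 3.98 × 10^-4 M = x
Ka = x²/(C₀ − x) ⇒ C₀ = x + x²/Ka
C₀ = 3.98 × 10^-4 + (3.98 × 10^-4)²/(1.5 × 10^-5) = 1.10 × 10^-2 M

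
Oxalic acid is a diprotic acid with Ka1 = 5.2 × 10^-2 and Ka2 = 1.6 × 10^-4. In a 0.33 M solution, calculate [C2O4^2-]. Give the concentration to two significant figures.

1.6 × 10^-4 M

First ionization gives [H+] ≈ [HC2O4-] = 1.08 × 10^-1 M.
Second step: Ka2 = [H+][C2O4^2-]/[HC2O4-] ≈ [C2O4^2-] (since [H+] ≈ [HC2O4-]).
So [C2O4^2-] ≈ Ka2.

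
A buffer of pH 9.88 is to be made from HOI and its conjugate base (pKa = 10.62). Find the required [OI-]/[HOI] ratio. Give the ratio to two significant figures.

ratio = 0.18

pH = pKa + log(r) ⇒ log(r) = 9.88 − 10.62 = -0.74
r = [OI-]/[HOI] = 10^(-0.74) = 0.182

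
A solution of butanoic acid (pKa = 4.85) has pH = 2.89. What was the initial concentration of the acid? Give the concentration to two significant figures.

[H+] = 10^(-2.89) = 1.29 × 10^-3 M = x
Ka = 10^(−4.85) = 1.41 × 10^-5
Ka = x²/(C₀ − x) ⇒ C₀ = x + x²/Ka
C₀ = 1.29 × 10^-3 + (1.29 × 10^-3)²/(1.41 × 10^-5) = 1.19 × 10^-1 M

C₀ = 1.2 × 10^-1 M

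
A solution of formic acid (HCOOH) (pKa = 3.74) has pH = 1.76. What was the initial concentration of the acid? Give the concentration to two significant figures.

[H+] = 10^(-1.76) = 1.74 × 10^-2 M = x
Ka = 10^(−3.74) = 1.82 × 10^-4
Ka = x²/(C₀ − x) ⇒ C₀ = x + x²/Ka
C₀ = 1.74 × 10^-2 + (1.74 × 10^-2)²/(1.82 × 10^-4) = 1.68 M

C₀ = 1.7 M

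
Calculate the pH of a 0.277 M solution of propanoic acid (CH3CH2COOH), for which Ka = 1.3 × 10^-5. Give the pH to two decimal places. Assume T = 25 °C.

pH = 2.72

CH3CH2COOH ⇌ CH3CH2COO- + H+
From the ICE table, Ka = x²/(0.277 − x) = 1.3 × 10^-5.
Assume x ≪ 0.277: x ≈ √(1.3 × 10^-5 × 0.277) = 1.90 × 10^-3 M
(x/C₀ = 0.69% < 5%, so the approximation holds.)
pH = −log[H+] = −log(1.90 × 10^-3) = 2.72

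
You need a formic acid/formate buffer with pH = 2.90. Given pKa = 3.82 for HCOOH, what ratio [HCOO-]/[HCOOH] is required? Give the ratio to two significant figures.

ratio = 0.12

pH = pKa + log(r) ⇒ log(r) = 2.90 − 3.82 = -0.92
r = [HCOO-]/[HCOOH] = 10^(-0.92) = 0.12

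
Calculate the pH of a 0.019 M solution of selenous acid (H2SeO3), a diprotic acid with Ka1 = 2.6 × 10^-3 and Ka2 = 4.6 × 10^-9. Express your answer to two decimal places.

Ka1 ≫ Ka2, so treat the first dissociation as the only significant source of H+.
Ka1 = x²/(0.019 − x) = 2.6 × 10^-3
Solving the quadratic: x = (−Ka1 + √(Ka1² + 4·Ka1·C₀))/2 = 5.85 × 10^-3 M
pH = −log(5.85 × 10^-3) = 2.23

pH = 2.23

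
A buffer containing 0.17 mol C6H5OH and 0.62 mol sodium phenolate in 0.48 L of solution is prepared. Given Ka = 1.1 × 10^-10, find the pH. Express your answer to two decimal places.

pH = 10.52

pKa = −log(1.1 × 10^-10) = 9.959
Using pH = pKa + log([base]/[acid]) with [base]/[acid] = 0.62/0.17:
pH = 9.959 + (+0.562) = 10.52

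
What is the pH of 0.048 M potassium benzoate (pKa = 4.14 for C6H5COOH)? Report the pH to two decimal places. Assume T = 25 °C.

pH = 8.41

C6H5COO- is the conjugate base of the weak acid C6H5COOH.
Ka = 10^(−4.14) = 7.24 × 10^-5
Kb = Kw/Ka = 1.0×10^-14 / 7.24 × 10^-5 = 1.38 × 10^-10
From the ICE table, Kb = [OH-]²/(0.048 − [OH-]) = 1.38 × 10^-10.
Neglecting [OH-] in the denominator: [OH-] = √(1.38 × 10^-10 × 0.048) = 2.57 × 10^-6 M
([OH-]/C₀ = 0.0054% < 5%, so the approximation holds.)
pOH = 5.59, so pH = 14.00 − pOH = 8.41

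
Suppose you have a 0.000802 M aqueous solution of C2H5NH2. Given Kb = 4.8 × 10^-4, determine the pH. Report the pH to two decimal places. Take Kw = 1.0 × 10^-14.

C2H5NH2 + H2O ⇌ C2H5NH3+ + OH-
Let x = [OH-] at equilibrium. Kb = x²/(0.000802 − x).
x is not negligible relative to C₀; solve x² + 0.00048·x − 3.85e-07 = 0.
x = (−Kb + √(Kb² + 4·Kb·C₀))/2 = 4.25 × 10^-4 M
pOH = −log(4.25 × 10^-4) = 3.37; pH = 14.00 − 3.37 = 10.63

pH = 10.63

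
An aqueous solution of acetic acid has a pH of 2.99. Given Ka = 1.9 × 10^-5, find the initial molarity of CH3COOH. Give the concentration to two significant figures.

C₀ = 5.6 × 10^-2 M

[H+] = 10^(-2.99) = 1.02 × 10^-3 M = x
Ka = x²/(C₀ − x) ⇒ C₀ = x + x²/Ka
C₀ = 1.02 × 10^-3 + (1.02 × 10^-3)²/(1.9 × 10^-5) = 5.58 × 10^-2 M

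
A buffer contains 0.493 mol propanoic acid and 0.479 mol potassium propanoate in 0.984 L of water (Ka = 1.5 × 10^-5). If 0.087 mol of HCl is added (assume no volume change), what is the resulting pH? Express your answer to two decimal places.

Added H+ converts CH3CH2COO- to CH3CH2COOH: CH3CH2COOH → 0.58 mol, CH3CH2COO- → 0.392 mol.
pKa = −log(1.5 × 10^-5) = 4.824
pH = pKa + log(n_CH3CH2COO-/n_CH3CH2COOH) = 4.824 + log(0.392/0.58) = 4.824 + (-0.170)

pH = 4.65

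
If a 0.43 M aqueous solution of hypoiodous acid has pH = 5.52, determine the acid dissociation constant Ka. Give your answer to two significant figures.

Ka = 2.1 × 10^-11

[H+] = 10^(-5.52) = 3.02 × 10^-6 M
At equilibrium [HA] = 0.43 − 3.02 × 10^-6 = 4.30 × 10^-1 M
Ka = [H+][A-]/[HA] = (3.02 × 10^-6)² / 4.30 × 10^-1 = 2.1 × 10^-11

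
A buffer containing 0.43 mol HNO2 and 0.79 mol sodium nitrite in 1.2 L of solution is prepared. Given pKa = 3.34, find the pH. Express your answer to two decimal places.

pH = 3.60

Henderson–Hasselbalch: pH = pKa + log([NO2-]/[HNO2]) = 3.34 + log(0.79/0.43)
pH = 3.34 + (+0.264) = 3.60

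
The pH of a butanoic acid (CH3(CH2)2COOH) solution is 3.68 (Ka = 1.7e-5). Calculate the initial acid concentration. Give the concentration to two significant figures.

[H+] = 10^(-3.68) = 2.09 × 10^-4 M = x
Ka = x²/(C₀ − x) ⇒ C₀ = x + x²/Ka
C₀ = 2.09 × 10^-4 + (2.09 × 10^-4)²/(1.7 × 10^-5) = 2.78 × 10^-3 M

C₀ = 2.8 × 10^-3 M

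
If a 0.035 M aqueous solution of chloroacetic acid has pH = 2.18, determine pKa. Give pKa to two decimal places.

pKa = 2.81

[H+] = 10^(-2.18) = 6.61 × 10^-3 M
At equilibrium [HA] = 0.035 − 6.61 × 10^-3 = 2.84 × 10^-2 M
Ka = [H+][A-]/[HA] = (6.61 × 10^-3)² / 2.84 × 10^-2 = 1.54 × 10^-3
pKa = -log(1.54 × 10^-3) = 2.81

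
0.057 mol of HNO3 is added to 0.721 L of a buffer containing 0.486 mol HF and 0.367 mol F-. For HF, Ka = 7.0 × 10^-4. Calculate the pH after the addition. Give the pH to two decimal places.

pH = 2.91

Added H+ converts F- to HF: HF → 0.543 mol, F- → 0.31 mol.
pKa = −log(7.0 × 10^-4) = 3.155
pH = pKa + log(n_F-/n_HF) = 3.155 + log(0.31/0.543) = 3.155 + (-0.243)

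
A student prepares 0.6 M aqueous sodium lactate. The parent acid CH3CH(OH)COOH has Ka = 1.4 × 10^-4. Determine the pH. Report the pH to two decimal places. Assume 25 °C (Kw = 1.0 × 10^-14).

CH3CH(OH)COO- is the conjugate base of the weak acid CH3CH(OH)COOH.
Kb = Kw/Ka = 1.0×10^-14 / 1.4 × 10^-4 = 7.14 × 10^-11
Kb = [OH-]²/(0.6 − [OH-]) = 7.14 × 10^-11
Assume [OH-] ≪ 0.6: [OH-] ≈ √(7.14 × 10^-11 × 0.6) = 6.55 × 10^-6 M
pOH = 5.18, so pH = 14.00 − pOH = 8.82

pH = 8.82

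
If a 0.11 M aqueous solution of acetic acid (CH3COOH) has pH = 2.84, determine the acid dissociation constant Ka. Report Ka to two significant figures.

[H+] = 10^(-2.84) = 1.45 × 10^-3 M
At equilibrium [HA] = 0.11 − 1.45 × 10^-3 = 1.09 × 10^-1 M
Ka = [H+][A-]/[HA] = (1.45 × 10^-3)² / 1.09 × 10^-1 = 1.9 × 10^-5

Ka = 1.9 × 10^-5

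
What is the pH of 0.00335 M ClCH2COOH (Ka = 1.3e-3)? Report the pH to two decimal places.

ClCH2COOH ⇌ ClCH2COO- + H+
Ka = x²/(0.00335 − x) = 1.3 × 10^-3
The 5% rule fails; solving x² + Ka·x − Ka·C₀ = 0 exactly:
x = (−Ka + √(Ka² + 4·Ka·C₀))/2 = 1.54 × 10^-3 M
pH = −log(1.54 × 10^-3) = 2.81

pH = 2.81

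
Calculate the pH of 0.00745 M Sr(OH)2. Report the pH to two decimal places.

Sr(OH)2 is a strong base (each formula unit releases 2 OH-); [OH-] = 0.0149 M.
pOH = -log(0.0149) = 1.83
pH = 14.00 - 1.83 = 12.17

pH = 12.17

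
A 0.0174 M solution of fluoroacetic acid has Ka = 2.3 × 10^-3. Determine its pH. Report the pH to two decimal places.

FCH2COOH ⇌ FCH2COO- + H+
From the ICE table, Ka = [H+]²/(0.0174 − [H+]) = 2.3 × 10^-3.
Here C₀/Ka ≈ 7.57, so the small-[H+] approximation fails. Use the quadratic:
[H+] = (−Ka + √(Ka² + 4·Ka·C₀))/2 = 5.28 × 10^-3 M
pH = −log(5.28 × 10^-3) = 2.28

pH = 2.28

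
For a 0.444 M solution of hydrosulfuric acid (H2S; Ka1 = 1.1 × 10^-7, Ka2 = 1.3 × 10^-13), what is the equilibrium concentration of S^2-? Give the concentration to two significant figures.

1.3 × 10^-13 M

First ionization gives [H+] ≈ [HS-] = 2.21 × 10^-4 M.
Second step: Ka2 = [H+][S^2-]/[HS-] ≈ [S^2-] (since [H+] ≈ [HS-]).
So [S^2-] ≈ Ka2.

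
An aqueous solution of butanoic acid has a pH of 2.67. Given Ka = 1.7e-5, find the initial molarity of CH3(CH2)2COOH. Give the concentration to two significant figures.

[H+] = 10^(-2.67) = 2.14 × 10^-3 M = x
Ka = x²/(C₀ − x) ⇒ C₀ = x + x²/Ka
C₀ = 2.14 × 10^-3 + (2.14 × 10^-3)²/(1.7 × 10^-5) = 2.72 × 10^-1 M

C₀ = 2.7 × 10^-1 M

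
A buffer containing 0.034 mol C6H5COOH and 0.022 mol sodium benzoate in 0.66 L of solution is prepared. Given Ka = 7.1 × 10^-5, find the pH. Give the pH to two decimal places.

pKa = −log(7.1 × 10^-5) = 4.149
Using pH = pKa + log([base]/[acid]) with [base]/[acid] = 0.022/0.034:
pH = 4.149 + (-0.189) = 3.96

pH = 3.96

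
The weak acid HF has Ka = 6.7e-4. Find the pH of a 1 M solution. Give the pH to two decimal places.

HF ⇌ F- + H+
From the ICE table, Ka = [H+]²/(1 − [H+]) = 6.7 × 10^-4.
Since Ka ≪ C₀, [H+] ≈ √(Ka·C₀) = 2.59 × 10^-2 M.
pH = −log(2.59 × 10^-2) = 1.59

pH = 1.59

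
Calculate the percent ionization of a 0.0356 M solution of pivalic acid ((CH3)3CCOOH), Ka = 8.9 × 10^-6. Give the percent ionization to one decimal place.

(CH3)3CCOOH ⇌ (CH3)3CCOO- + H+; let x = [H+] at equilibrium.
x ≈ √(Ka·C₀) = √(8.9 × 10^-6 × 0.0356) = 5.63 × 10^-4 M
Fraction ionized = 5.63 × 10^-4 / 0.0356 = 0.0158 → 1.6%

1.6%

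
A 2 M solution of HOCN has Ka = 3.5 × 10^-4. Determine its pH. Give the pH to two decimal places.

pH = 1.58

HOCN ⇌ OCN- + H+
Let x = [H+] at equilibrium. Ka = x²/(2 − x).
Assume x ≪ 2: x ≈ √(3.5 × 10^-4 × 2) = 2.65 × 10^-2 M
pH = −log[H+] = −log(2.65 × 10^-2) = 1.58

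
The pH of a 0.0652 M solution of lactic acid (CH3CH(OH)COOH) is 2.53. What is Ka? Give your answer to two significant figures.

[H+] = 10^(-2.53) = 2.95 × 10^-3 M
At equilibrium [HA] = 0.0652 − 2.95 × 10^-3 = 6.22 × 10^-2 M
Ka = [H+][A-]/[HA] = (2.95 × 10^-3)² / 6.22 × 10^-2 = 1.4 × 10^-4

Ka = 1.4 × 10^-4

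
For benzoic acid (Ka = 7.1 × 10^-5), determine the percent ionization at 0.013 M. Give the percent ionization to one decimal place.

C6H5COOH ⇌ C6H5COO- + H+; let x = [H+] at equilibrium.
Ka = x²/(C₀ − x); solving the quadratic gives x = 9.26 × 10^-4 M.
Fraction ionized = 9.26 × 10^-4 / 0.013 = 0.0712 → 7.1%

7.1%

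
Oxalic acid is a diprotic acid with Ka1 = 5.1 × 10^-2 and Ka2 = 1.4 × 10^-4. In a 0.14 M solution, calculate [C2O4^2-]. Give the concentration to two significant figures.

First ionization gives [H+] ≈ [HC2O4-] = 6.28 × 10^-2 M.
Second step: Ka2 = [H+][C2O4^2-]/[HC2O4-] ≈ [C2O4^2-] (since [H+] ≈ [HC2O4-]).
So [C2O4^2-] ≈ Ka2.

1.4 × 10^-4 M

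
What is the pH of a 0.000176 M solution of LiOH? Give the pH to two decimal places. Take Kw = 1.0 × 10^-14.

pH = 10.25

LiOH is a strong base; [OH-] = 0.000176 M.
pOH = -log(0.000176) = 3.75
pH = 14.00 - 3.75 = 10.25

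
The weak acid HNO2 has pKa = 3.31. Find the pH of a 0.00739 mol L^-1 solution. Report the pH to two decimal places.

HNO2 ⇌ NO2- + H+
Ka = 10^(−3.31) = 4.90 × 10^-4
Ka = [H+]²/(0.00739 − [H+]) = 4.90 × 10^-4
Here C₀/Ka ≈ 15.1, so the small-[H+] approximation fails. Use the quadratic:
[H+] = (−Ka + √(Ka² + 4·Ka·C₀))/2 = 1.67 × 10^-3 M
pH = −log(1.67 × 10^-3) = 2.78

pH = 2.78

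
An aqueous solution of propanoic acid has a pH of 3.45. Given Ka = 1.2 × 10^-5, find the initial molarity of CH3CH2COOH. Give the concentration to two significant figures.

[H+] = 10^(-3.45) = 3.55 × 10^-4 M = x
Ka = x²/(C₀ − x) ⇒ C₀ = x + x²/Ka
C₀ = 3.55 × 10^-4 + (3.55 × 10^-4)²/(1.2 × 10^-5) = 1.09 × 10^-2 M

C₀ = 1.1 × 10^-2 M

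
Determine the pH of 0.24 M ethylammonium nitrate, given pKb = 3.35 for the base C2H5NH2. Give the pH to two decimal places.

pH = 5.63

C2H5NH3+ is the conjugate acid of the weak base C2H5NH2.
Kb = 10^(−3.35) = 4.47 × 10^-4
Ka = Kw/Kb = 1.0×10^-14 / 4.47 × 10^-4 = 2.24 × 10^-11
From the ICE table, Ka = [H+]²/(0.24 − [H+]) = 2.24 × 10^-11.
Assume [H+] ≪ 0.24: [H+] ≈ √(2.24 × 10^-11 × 0.24) = 2.32 × 10^-6 M
([H+]/C₀ = 0.00097% < 5%, so the approximation holds.)
pH = −log[H+] = −log(2.32 × 10^-6) = 5.63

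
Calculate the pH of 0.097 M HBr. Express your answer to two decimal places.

HBr is a strong acid and dissociates completely, so [H+] = 0.097 M.
pH = -log(0.097) = 1.01

pH = 1.01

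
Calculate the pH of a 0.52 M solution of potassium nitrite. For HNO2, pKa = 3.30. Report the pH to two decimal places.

pH = 8.51

NO2- is the conjugate base of the weak acid HNO2.
Ka = 10^(−3.30) = 5.01 × 10^-4
Kb = Kw/Ka = 1.0×10^-14 / 5.01 × 10^-4 = 2.00 × 10^-11
From the ICE table, Kb = x²/(0.52 − x) = 2.00 × 10^-11.
Since Kb ≪ C₀, x ≈ √(Kb·C₀) = 3.22 × 10^-6 M.
Check: 0.00062% ionized — well under 5%, approximation valid.
pOH = −log(3.22 × 10^-6) = 5.49; pH = 14.00 − 5.49 = 8.51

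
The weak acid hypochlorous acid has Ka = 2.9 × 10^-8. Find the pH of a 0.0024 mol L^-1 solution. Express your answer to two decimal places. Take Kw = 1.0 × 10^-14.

pH = 5.08

HOCl ⇌ OCl- + H+
Ka = x²/(0.0024 − x) = 2.9 × 10^-8
Assume x ≪ 0.0024: x ≈ √(2.9 × 10^-8 × 0.0024) = 8.34 × 10^-6 M
Check: 0.35% ionized — well under 5%, approximation valid.
pH = −log(8.34 × 10^-6) = 5.08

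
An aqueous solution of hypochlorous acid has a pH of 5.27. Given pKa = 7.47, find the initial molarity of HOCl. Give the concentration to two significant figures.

C₀ = 8.6 × 10^-4 M

[H+] = 10^(-5.27) = 5.37 × 10^-6 M = x
Ka = 10^(−7.47) = 3.39 × 10^-8
Ka = x²/(C₀ − x) ⇒ C₀ = x + x²/Ka
C₀ = 5.37 × 10^-6 + (5.37 × 10^-6)²/(3.39 × 10^-8) = 8.56 × 10^-4 M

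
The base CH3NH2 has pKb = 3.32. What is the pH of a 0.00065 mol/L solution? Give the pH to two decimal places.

CH3NH2 + H2O ⇌ CH3NH3+ + OH-
Kb = 10^(−3.32) = 4.79 × 10^-4
Let x = [OH-] at equilibrium. Kb = x²/(0.00065 − x).
Here C₀/Kb ≈ 1.36, so the small-x approximation fails. Use the quadratic:
x = (−Kb + √(Kb² + 4·Kb·C₀))/2 = 3.68 × 10^-4 M
pOH = 3.43, so pH = 14.00 − pOH = 10.57

pH = 10.57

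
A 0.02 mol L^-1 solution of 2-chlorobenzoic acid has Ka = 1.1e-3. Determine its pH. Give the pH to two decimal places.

ClC6H4COOH ⇌ ClC6H4COO- + H+
From the ICE table, Ka = [H+]²/(0.02 − [H+]) = 1.1 × 10^-3.
Here C₀/Ka ≈ 18.2, so the small-[H+] approximation fails. Use the quadratic:
[H+] = [−0.0011 + √(0.0011² + 8.8e-05)]/2 = 4.17 × 10^-3 M
pH = −log[H+] = −log(4.17 × 10^-3) = 2.38

pH = 2.38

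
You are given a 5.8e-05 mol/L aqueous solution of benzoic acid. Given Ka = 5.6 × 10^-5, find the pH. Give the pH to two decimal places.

C6H5COOH ⇌ C6H5COO- + H+
Ka = [H+]²/(5.8e-05 − [H+]) = 5.6 × 10^-5
The 5% rule fails; solving [H+]² + Ka·[H+] − Ka·C₀ = 0 exactly:
[H+] = [−5.6e-05 + √(5.6e-05² + 1.3e-08)]/2 = 3.55 × 10^-5 M
pH = −log[H+] = −log(3.55 × 10^-5) = 4.45

pH = 4.45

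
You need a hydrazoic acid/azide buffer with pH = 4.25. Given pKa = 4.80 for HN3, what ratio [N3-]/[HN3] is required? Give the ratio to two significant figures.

ratio = 0.28

pH = pKa + log(r) ⇒ log(r) = 4.25 − 4.80 = -0.55
r = [N3-]/[HN3] = 10^(-0.55) = 0.282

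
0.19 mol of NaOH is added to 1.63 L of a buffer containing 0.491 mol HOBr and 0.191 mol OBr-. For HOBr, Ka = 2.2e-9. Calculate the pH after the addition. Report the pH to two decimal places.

OH- converts HOBr to OBr-: HOBr → 0.301 mol, OBr- → 0.381 mol.
pKa = −log(2.2 × 10^-9) = 8.658
pH = pKa + log([A⁻]/[HA]) = 8.658 + log(0.381/0.301) = 8.658 +0.102

pH = 8.76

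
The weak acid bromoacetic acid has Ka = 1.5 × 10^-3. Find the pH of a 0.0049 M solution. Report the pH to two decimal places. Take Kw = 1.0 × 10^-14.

pH = 2.69

BrCH2COOH ⇌ BrCH2COO- + H+
From the ICE table, Ka = x²/(0.0049 − x) = 1.5 × 10^-3.
x is not negligible relative to C₀; solve x² + 0.0015·x − 7.35e-06 = 0.
x = (−Ka + √(Ka² + 4·Ka·C₀))/2 = 2.06 × 10^-3 M
pH = −log[H+] = −log(2.06 × 10^-3) = 2.69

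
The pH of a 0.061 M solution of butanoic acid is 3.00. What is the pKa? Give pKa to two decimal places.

pKa = 4.78

[H+] = 10^(-3.00) = 1.00 × 10^-3 M
At equilibrium [HA] = 0.061 − 1.00 × 10^-3 = 6.00 × 10^-2 M
Ka = [H+][A-]/[HA] = (1.00 × 10^-3)² / 6.00 × 10^-2 = 1.67 × 10^-5
pKa = -log(1.67 × 10^-5) = 4.78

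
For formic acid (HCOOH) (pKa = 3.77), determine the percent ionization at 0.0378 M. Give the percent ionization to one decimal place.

6.5%

HCOOH ⇌ HCOO- + H+; let x = [H+] at equilibrium.
Ka = 10^(−3.77) = 1.70 × 10^-4
Ka = x²/(C₀ − x); solving the quadratic gives x = 2.45 × 10^-3 M.
% ionization = x/C₀ × 100% = 2.45 × 10^-3/0.0378 × 100% = 6.5%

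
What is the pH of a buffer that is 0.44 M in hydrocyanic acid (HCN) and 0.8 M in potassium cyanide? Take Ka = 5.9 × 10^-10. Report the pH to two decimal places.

pKa = −log(5.9 × 10^-10) = 9.229
Henderson–Hasselbalch: pH = pKa + log([CN-]/[HCN]) = 9.229 + log(0.8/0.44)
pH = 9.229 + (+0.260) = 9.49

pH = 9.49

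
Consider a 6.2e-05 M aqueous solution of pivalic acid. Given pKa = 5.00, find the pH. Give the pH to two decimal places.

(CH3)3CCOOH ⇌ (CH3)3CCOO- + H+
Ka = 10^(−5.00) = 1.00 × 10^-5
From the ICE table, Ka = x²/(6.2e-05 − x) = 1.00 × 10^-5.
Here C₀/Ka ≈ 6.2, so the small-x approximation fails. Use the quadratic:
x = (−Ka + √(Ka² + 4·Ka·C₀))/2 = 2.04 × 10^-5 M
pH = −log(2.04 × 10^-5) = 4.69

pH = 4.69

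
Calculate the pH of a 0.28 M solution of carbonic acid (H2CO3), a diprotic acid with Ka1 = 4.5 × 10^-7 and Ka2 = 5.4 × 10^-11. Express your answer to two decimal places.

pH = 3.45

Ka1 ≫ Ka2, so treat the first dissociation as the only significant source of H+.
Ka1 = x²/(0.28 − x) = 4.5 × 10^-7
x ≈ √(4.5 × 10^-7 × 0.28) = 3.55 × 10^-4 M
pH = −log(3.55 × 10^-4) = 3.45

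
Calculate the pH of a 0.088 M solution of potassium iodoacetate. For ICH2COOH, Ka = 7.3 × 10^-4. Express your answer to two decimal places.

pH = 8.04

ICH2COO- is the conjugate base of the weak acid ICH2COOH.
Kb = Kw/Ka = 1.0×10^-14 / 7.3 × 10^-4 = 1.37 × 10^-11
From the ICE table, Kb = x²/(0.088 − x) = 1.37 × 10^-11.
Neglecting x in the denominator: x = √(1.37 × 10^-11 × 0.088) = 1.10 × 10^-6 M
pOH = 5.96, so pH = 14.00 − pOH = 8.04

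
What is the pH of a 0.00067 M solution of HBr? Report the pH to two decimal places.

HBr is a strong acid and dissociates completely, so [H+] = 0.00067 M.
pH = -log(0.00067) = 3.17

pH = 3.17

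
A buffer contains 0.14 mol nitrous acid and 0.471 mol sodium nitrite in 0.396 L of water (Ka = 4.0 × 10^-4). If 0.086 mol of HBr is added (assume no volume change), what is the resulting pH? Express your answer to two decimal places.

pH = 3.63

After neutralization: n(HNO2) = 0.226 mol, n(NO2-) = 0.385 mol.
pKa = −log(4.0 × 10^-4) = 3.398
pH = pKa + log(n_NO2-/n_HNO2) = 3.398 + log(0.385/0.226) = 3.398 + (+0.231)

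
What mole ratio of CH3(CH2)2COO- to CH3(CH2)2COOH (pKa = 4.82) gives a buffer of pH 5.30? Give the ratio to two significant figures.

ratio = 3.0

pH = pKa + log(r) ⇒ log(r) = 5.30 − 4.82 = +0.48
r = [CH3(CH2)2COO-]/[CH3(CH2)2COOH] = 10^(+0.48) = 3.02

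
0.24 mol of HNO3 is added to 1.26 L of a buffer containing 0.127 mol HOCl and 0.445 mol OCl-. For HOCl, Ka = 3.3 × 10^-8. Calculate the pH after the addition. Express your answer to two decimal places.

After neutralization: n(HOCl) = 0.367 mol, n(OCl-) = 0.205 mol.
pKa = −log(3.3 × 10^-8) = 7.481
Henderson–Hasselbalch with mole ratio 0.205/0.367: pH = 7.481 + (-0.253)

pH = 7.23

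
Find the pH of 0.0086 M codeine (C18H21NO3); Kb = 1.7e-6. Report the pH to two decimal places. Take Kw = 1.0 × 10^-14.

C18H21NO3 + H2O ⇌ C18H22NO3+ + OH-
Kb = x²/(0.0086 − x) = 1.7 × 10^-6
Assume x ≪ 0.0086: x ≈ √(1.7 × 10^-6 × 0.0086) = 1.21 × 10^-4 M
(x/C₀ = 1.4% < 5%, so the approximation holds.)
pOH = −log(1.21 × 10^-4) = 3.92; pH = 14.00 − 3.92 = 10.08

pH = 10.08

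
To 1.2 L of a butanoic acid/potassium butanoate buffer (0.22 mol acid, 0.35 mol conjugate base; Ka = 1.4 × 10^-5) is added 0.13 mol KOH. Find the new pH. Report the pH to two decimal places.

OH- converts CH3(CH2)2COOH to CH3(CH2)2COO-: CH3(CH2)2COOH → 0.09 mol, CH3(CH2)2COO- → 0.48 mol.
pKa = −log(1.4 × 10^-5) = 4.854
pH = pKa + log(n_CH3(CH2)2COO-/n_CH3(CH2)2COOH) = 4.854 + log(0.48/0.09) = 4.854 + (+0.727)

pH = 5.58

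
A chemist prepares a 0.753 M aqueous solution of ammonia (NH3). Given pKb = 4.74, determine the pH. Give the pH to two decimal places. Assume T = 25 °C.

pH = 11.57

NH3 + H2O ⇌ NH4+ + OH-
Kb = 10^(−4.74) = 1.82 × 10^-5
Kb = [OH-]²/(0.753 − [OH-]) = 1.82 × 10^-5
Neglecting [OH-] in the denominator: [OH-] = √(1.82 × 10^-5 × 0.753) = 3.70 × 10^-3 M
pOH = 2.43, so pH = 14.00 − pOH = 11.57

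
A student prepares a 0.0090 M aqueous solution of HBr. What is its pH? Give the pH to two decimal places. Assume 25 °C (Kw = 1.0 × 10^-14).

pH = 2.05

HBr is a strong acid and dissociates completely, so [H+] = 0.0090 M.
pH = -log(0.009) = 2.05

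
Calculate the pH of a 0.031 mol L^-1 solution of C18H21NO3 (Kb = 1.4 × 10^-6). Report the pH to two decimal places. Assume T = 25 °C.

pH = 10.32

C18H21NO3 + H2O ⇌ C18H22NO3+ + OH-
Let x = [OH-] at equilibrium. Kb = x²/(0.031 − x).
Neglecting x in the denominator: x = √(1.4 × 10^-6 × 0.031) = 2.08 × 10^-4 M
Check: 0.67% ionized — well under 5%, approximation valid.
pOH = 3.68, so pH = 14.00 − pOH = 10.32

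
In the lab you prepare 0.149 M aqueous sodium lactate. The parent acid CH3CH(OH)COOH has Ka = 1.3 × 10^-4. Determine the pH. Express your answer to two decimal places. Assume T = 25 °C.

CH3CH(OH)COO- is the conjugate base of the weak acid CH3CH(OH)COOH.
Kb = Kw/Ka = 1.0×10^-14 / 1.3 × 10^-4 = 7.69 × 10^-11
Kb = x²/(0.149 − x) = 7.69 × 10^-11
Since Kb ≪ C₀, x ≈ √(Kb·C₀) = 3.38 × 10^-6 M.
pOH = 5.47, so pH = 14.00 − pOH = 8.53

pH = 8.53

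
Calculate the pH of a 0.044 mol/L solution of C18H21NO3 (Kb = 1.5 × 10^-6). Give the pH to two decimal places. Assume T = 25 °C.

C18H21NO3 + H2O ⇌ C18H22NO3+ + OH-
From the ICE table, Kb = x²/(0.044 − x) = 1.5 × 10^-6.
Since Kb ≪ C₀, x ≈ √(Kb·C₀) = 2.57 × 10^-4 M.
Check: 0.58% ionized — well under 5%, approximation valid.
pOH = −log(2.57 × 10^-4) = 3.59; pH = 14.00 − 3.59 = 10.41

pH = 10.41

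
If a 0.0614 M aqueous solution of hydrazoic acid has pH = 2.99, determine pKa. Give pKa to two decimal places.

[H+] = 10^(-2.99) = 1.02 × 10^-3 M
At equilibrium [HA] = 0.0614 − 1.02 × 10^-3 = 6.04 × 10^-2 M
Ka = [H+][A-]/[HA] = (1.02 × 10^-3)² / 6.04 × 10^-2 = 1.72 × 10^-5
pKa = -log(1.72 × 10^-5) = 4.76

pKa = 4.76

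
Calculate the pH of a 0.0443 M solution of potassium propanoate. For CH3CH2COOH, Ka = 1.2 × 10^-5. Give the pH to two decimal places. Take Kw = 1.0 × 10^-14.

pH = 8.78

CH3CH2COO- is the conjugate base of the weak acid CH3CH2COOH.
Kb = Kw/Ka = 1.0×10^-14 / 1.2 × 10^-5 = 8.33 × 10^-10
Kb = [OH-]²/(0.0443 − [OH-]) = 8.33 × 10^-10
Assume [OH-] ≪ 0.0443: [OH-] ≈ √(8.33 × 10^-10 × 0.0443) = 6.07 × 10^-6 M
pOH = 5.22, so pH = 14.00 − pOH = 8.78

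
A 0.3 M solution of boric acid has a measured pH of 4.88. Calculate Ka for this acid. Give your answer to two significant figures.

[H+] = 10^(-4.88) = 1.32 × 10^-5 M
At equilibrium [HA] = 0.3 − 1.32 × 10^-5 = 3.00 × 10^-1 M
Ka = [H+][A-]/[HA] = (1.32 × 10^-5)² / 3.00 × 10^-1 = 5.8 × 10^-10

Ka = 5.8 × 10^-10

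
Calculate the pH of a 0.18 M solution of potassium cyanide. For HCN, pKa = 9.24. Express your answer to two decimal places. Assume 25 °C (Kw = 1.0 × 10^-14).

CN- is the conjugate base of the weak acid HCN.
Ka = 10^(−9.24) = 5.75 × 10^-10
Kb = Kw/Ka = 1.0×10^-14 / 5.75 × 10^-10 = 1.74 × 10^-5
From the ICE table, Kb = [OH-]²/(0.18 − [OH-]) = 1.74 × 10^-5.
Since Kb ≪ C₀, [OH-] ≈ √(Kb·C₀) = 1.77 × 10^-3 M.
Check: 0.98% ionized — well under 5%, approximation valid.
pOH = 2.75, so pH = 14.00 − pOH = 11.25

pH = 11.25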